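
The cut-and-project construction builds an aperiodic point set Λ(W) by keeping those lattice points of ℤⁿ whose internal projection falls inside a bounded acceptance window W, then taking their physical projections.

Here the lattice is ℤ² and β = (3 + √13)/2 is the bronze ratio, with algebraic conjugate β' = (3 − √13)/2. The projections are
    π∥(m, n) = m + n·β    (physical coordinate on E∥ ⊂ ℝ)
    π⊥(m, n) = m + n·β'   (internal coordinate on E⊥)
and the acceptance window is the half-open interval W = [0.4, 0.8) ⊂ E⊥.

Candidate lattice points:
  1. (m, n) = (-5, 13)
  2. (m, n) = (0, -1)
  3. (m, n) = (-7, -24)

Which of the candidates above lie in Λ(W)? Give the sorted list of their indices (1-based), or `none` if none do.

none

β' = (3−√13)/2 ≈ -0.302776.
[1] lift (-5,13): star map gives -8.936083; window check 0.4 ≤ -8.936083 < 0.8 is false → out
[2] lift (0,-1): star map gives 0.302776; window check 0.4 ≤ 0.302776 < 0.8 is false → out
[3] lift (-7,-24): star map gives 0.266615; window check 0.4 ≤ 0.266615 < 0.8 is false → out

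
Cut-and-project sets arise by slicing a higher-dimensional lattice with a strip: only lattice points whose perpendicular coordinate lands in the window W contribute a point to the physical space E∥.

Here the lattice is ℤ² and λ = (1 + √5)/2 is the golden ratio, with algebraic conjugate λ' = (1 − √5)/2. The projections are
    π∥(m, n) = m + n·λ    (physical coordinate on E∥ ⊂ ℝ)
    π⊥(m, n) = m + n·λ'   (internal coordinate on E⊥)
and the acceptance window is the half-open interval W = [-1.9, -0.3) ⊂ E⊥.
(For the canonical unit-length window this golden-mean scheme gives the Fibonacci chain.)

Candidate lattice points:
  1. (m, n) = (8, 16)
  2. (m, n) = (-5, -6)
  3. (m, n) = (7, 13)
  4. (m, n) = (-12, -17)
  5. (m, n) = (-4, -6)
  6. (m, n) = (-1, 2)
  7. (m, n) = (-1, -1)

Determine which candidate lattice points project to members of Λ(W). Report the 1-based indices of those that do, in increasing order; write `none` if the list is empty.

λ' = (1−√5)/2 ≈ -0.618034.
#1 (8,16): internal coord 8 + (16)·λ' = -1.888544; -1.888544 ∈ [-1.9, -0.3) → IN Λ
#2 (-5,-6): internal coord -5 + (-6)·λ' = -1.291796; -1.291796 ∈ [-1.9, -0.3) → IN Λ
#3 (7,13): internal coord 7 + (13)·λ' = -1.034442; -1.034442 ∈ [-1.9, -0.3) → IN Λ
#4 (-12,-17): internal coord -12 + (-17)·λ' = -1.493422; -1.493422 ∈ [-1.9, -0.3) → IN Λ
#5 (-4,-6): internal coord -4 + (-6)·λ' = -0.291796; -0.291796 ∉ [-1.9, -0.3) → out
#6 (-1,2): internal coord -1 + (2)·λ' = -2.236068; -2.236068 ∉ [-1.9, -0.3) → out
#7 (-1,-1): internal coord -1 + (-1)·λ' = -0.381966; -0.381966 ∈ [-1.9, -0.3) → IN Λ

1, 2, 3, 4, 7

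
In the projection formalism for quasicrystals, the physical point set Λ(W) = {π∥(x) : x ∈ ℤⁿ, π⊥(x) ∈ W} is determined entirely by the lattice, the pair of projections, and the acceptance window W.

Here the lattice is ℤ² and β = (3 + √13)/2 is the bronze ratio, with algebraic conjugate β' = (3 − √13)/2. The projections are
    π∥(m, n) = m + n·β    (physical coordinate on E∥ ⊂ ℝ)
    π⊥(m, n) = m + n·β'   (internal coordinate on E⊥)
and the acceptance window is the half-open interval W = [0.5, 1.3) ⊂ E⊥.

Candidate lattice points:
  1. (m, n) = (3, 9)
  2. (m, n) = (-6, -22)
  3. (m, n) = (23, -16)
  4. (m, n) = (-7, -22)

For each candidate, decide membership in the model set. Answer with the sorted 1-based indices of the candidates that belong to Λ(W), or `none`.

β' = (3−√13)/2 ≈ -0.30278.
[1] lift (3,9): star map gives 0.27502; window check 0.5 ≤ 0.27502 < 1.3 is false → out
[2] lift (-6,-22): star map gives 0.66106; window check 0.5 ≤ 0.66106 < 1.3 is true → IN Λ
[3] lift (23,-16): star map gives 27.84441; window check 0.5 ≤ 27.84441 < 1.3 is false → out
[4] lift (-7,-22): star map gives -0.33894; window check 0.5 ≤ -0.33894 < 1.3 is false → out

2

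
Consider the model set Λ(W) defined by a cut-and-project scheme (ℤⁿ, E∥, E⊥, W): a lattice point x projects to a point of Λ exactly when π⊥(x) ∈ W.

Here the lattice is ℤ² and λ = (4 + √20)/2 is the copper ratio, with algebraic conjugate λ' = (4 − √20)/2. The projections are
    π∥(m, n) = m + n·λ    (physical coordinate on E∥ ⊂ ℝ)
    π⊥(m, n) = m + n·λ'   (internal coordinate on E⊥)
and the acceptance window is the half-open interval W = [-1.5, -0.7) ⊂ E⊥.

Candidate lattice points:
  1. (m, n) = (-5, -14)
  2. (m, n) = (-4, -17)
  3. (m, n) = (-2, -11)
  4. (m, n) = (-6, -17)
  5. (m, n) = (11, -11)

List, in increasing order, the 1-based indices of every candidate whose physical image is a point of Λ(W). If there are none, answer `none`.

none

λ' = (4−√20)/2 ≈ -0.236068.
#1 (-5,-14): internal coord -5 + (-14)·λ' = -1.695048; -1.695048 ∉ [-1.5, -0.7) → out
#2 (-4,-17): internal coord -4 + (-17)·λ' = +0.013156; +0.013156 ∉ [-1.5, -0.7) → out
#3 (-2,-11): internal coord -2 + (-11)·λ' = +0.596748; +0.596748 ∉ [-1.5, -0.7) → out
#4 (-6,-17): internal coord -6 + (-17)·λ' = -1.986844; -1.986844 ∉ [-1.5, -0.7) → out
#5 (11,-11): internal coord 11 + (-11)·λ' = +13.596748; +13.596748 ∉ [-1.5, -0.7) → out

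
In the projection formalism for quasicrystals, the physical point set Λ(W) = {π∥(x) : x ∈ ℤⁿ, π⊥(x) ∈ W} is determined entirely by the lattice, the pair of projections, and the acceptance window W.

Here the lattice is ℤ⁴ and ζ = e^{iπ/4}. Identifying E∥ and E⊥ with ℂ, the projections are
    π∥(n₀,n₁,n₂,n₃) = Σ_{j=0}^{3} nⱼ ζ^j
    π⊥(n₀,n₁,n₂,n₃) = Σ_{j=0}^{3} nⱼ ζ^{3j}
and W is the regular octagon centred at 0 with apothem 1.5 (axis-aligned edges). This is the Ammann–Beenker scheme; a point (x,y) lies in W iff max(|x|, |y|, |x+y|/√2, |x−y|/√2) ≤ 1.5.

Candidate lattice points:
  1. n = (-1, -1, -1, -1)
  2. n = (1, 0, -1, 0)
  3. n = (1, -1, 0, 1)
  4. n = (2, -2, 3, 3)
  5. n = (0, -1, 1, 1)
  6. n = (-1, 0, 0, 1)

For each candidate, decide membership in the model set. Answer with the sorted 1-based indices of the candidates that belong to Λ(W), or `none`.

1, 2, 6

π⊥(n) = n₀ + n₁ζ³ + n₂ζ⁶ + n₃ζ⁹ where ζ = e^{iπ/4}.
#1 (-1, -1, -1, -1): internal (-1.00000, -0.41421); octagon support 1.00000 vs apothem 1.5 → ∈ W
#2 (1, 0, -1, 0): internal (1.00000, 1.00000); octagon support 1.41421 vs apothem 1.5 → ∈ W
#3 (1, -1, 0, 1): internal (2.41421, 0.00000); octagon support 2.41421 vs apothem 1.5 → ∉ W
#4 (2, -2, 3, 3): internal (5.53553, -2.29289); octagon support 5.53553 vs apothem 1.5 → ∉ W
#5 (0, -1, 1, 1): internal (1.41421, -1.00000); octagon support 1.70711 vs apothem 1.5 → ∉ W
#6 (-1, 0, 0, 1): internal (-0.29289, 0.70711); octagon support 0.70711 vs apothem 1.5 → ∈ W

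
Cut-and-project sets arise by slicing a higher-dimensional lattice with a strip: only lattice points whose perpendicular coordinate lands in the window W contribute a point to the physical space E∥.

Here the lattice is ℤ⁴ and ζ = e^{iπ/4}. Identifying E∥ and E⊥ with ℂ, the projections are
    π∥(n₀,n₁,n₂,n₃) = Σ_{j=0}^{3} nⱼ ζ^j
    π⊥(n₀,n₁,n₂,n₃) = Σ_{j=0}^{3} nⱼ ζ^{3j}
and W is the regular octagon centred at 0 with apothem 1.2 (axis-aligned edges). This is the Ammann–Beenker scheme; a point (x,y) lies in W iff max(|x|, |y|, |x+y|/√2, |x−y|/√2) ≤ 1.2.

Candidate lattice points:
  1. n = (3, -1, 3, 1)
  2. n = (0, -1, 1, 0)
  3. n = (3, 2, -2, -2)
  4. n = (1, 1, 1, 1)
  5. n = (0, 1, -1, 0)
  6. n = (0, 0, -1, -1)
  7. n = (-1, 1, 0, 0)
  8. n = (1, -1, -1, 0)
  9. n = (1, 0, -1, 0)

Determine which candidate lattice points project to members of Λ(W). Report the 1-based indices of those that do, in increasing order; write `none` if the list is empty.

4, 6

Internal map: ζ^{3j} for j=0..3 gives (1,0), (−√2/2,√2/2), (0,−1), (√2/2,√2/2).
candidate 1: n = (3, -1, 3, 1) → π⊥ ≈ (+4.414214, -3.000000); max(|x|,|y|,|x±y|/√2) = 5.242641 > 1.2 ⇒ ∉ W
candidate 2: n = (0, -1, 1, 0) → π⊥ ≈ (+0.707107, -1.707107); max(|x|,|y|,|x±y|/√2) = 1.707107 > 1.2 ⇒ ∉ W
candidate 3: n = (3, 2, -2, -2) → π⊥ ≈ (+0.171573, +2.000000); max(|x|,|y|,|x±y|/√2) = 2.000000 > 1.2 ⇒ ∉ W
candidate 4: n = (1, 1, 1, 1) → π⊥ ≈ (+1.000000, +0.414214); max(|x|,|y|,|x±y|/√2) = 1.000000 ≤ 1.2 ⇒ ∈ W
candidate 5: n = (0, 1, -1, 0) → π⊥ ≈ (-0.707107, +1.707107); max(|x|,|y|,|x±y|/√2) = 1.707107 > 1.2 ⇒ ∉ W
candidate 6: n = (0, 0, -1, -1) → π⊥ ≈ (-0.707107, +0.292893); max(|x|,|y|,|x±y|/√2) = 0.707107 ≤ 1.2 ⇒ ∈ W
candidate 7: n = (-1, 1, 0, 0) → π⊥ ≈ (-1.707107, +0.707107); max(|x|,|y|,|x±y|/√2) = 1.707107 > 1.2 ⇒ ∉ W
candidate 8: n = (1, -1, -1, 0) → π⊥ ≈ (+1.707107, +0.292893); max(|x|,|y|,|x±y|/√2) = 1.707107 > 1.2 ⇒ ∉ W
candidate 9: n = (1, 0, -1, 0) → π⊥ ≈ (+1.000000, +1.000000); max(|x|,|y|,|x±y|/√2) = 1.414214 > 1.2 ⇒ ∉ W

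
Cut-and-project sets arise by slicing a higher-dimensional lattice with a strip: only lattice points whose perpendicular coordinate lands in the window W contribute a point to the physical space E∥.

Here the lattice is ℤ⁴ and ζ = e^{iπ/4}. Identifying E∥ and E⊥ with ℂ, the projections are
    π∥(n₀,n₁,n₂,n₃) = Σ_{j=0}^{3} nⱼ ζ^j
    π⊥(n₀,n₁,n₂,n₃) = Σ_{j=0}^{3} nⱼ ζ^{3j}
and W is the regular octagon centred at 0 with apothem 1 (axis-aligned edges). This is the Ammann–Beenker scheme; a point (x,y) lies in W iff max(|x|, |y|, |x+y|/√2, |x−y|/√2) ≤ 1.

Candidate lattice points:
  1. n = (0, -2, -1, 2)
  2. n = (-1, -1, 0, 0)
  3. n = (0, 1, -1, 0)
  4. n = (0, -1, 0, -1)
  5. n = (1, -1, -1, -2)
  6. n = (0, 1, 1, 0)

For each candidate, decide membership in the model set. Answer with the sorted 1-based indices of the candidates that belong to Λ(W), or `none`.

2, 6

Internal map: ζ^{3j} for j=0..3 gives (1,0), (−√2/2,√2/2), (0,−1), (√2/2,√2/2).
candidate 1: n = (0, -2, -1, 2) → π⊥ ≈ (+2.8284, +1.0000); max(|x|,|y|,|x±y|/√2) = 2.8284 > 1 ⇒ ∉ W
candidate 2: n = (-1, -1, 0, 0) → π⊥ ≈ (-0.2929, -0.7071); max(|x|,|y|,|x±y|/√2) = 0.7071 ≤ 1 ⇒ ∈ W
candidate 3: n = (0, 1, -1, 0) → π⊥ ≈ (-0.7071, +1.7071); max(|x|,|y|,|x±y|/√2) = 1.7071 > 1 ⇒ ∉ W
candidate 4: n = (0, -1, 0, -1) → π⊥ ≈ (+0.0000, -1.4142); max(|x|,|y|,|x±y|/√2) = 1.4142 > 1 ⇒ ∉ W
candidate 5: n = (1, -1, -1, -2) → π⊥ ≈ (+0.2929, -1.1213); max(|x|,|y|,|x±y|/√2) = 1.1213 > 1 ⇒ ∉ W
candidate 6: n = (0, 1, 1, 0) → π⊥ ≈ (-0.7071, -0.2929); max(|x|,|y|,|x±y|/√2) = 0.7071 ≤ 1 ⇒ ∈ W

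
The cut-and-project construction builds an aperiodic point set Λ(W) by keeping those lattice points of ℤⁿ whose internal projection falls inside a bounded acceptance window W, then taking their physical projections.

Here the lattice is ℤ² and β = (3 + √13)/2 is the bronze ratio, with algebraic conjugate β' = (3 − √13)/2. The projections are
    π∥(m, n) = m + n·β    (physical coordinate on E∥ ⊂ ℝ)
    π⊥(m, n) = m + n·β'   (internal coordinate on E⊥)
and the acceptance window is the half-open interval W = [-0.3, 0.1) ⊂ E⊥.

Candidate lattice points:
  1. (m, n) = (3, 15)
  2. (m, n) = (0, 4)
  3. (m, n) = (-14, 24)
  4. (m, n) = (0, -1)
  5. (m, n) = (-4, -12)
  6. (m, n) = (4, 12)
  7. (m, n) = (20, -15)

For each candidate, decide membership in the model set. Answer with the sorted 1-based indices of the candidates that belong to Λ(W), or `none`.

none

Numerically β ≈ 3.302776 and β' = −1/β ≈ -0.302776.
candidate 1: (m,n)=(3,15) → π∥ = 3+15·β ≈ 52.541635, π⊥ = 3+15·β' ≈ -1.541635 ∉ [-0.3, 0.1) ⇒ out
candidate 2: (m,n)=(0,4) → π∥ = 0+4·β ≈ 13.211103, π⊥ = 0+4·β' ≈ -1.211103 ∉ [-0.3, 0.1) ⇒ out
candidate 3: (m,n)=(-14,24) → π∥ = -14+24·β ≈ 65.266615, π⊥ = -14+24·β' ≈ -21.266615 ∉ [-0.3, 0.1) ⇒ out
candidate 4: (m,n)=(0,-1) → π∥ = 0-1·β ≈ -3.302776, π⊥ = 0-1·β' ≈ 0.302776 ∉ [-0.3, 0.1) ⇒ out
candidate 5: (m,n)=(-4,-12) → π∥ = -4-12·β ≈ -43.633308, π⊥ = -4-12·β' ≈ -0.366692 ∉ [-0.3, 0.1) ⇒ out
candidate 6: (m,n)=(4,12) → π∥ = 4+12·β ≈ 43.633308, π⊥ = 4+12·β' ≈ 0.366692 ∉ [-0.3, 0.1) ⇒ out
candidate 7: (m,n)=(20,-15) → π∥ = 20-15·β ≈ -29.541635, π⊥ = 20-15·β' ≈ 24.541635 ∉ [-0.3, 0.1) ⇒ out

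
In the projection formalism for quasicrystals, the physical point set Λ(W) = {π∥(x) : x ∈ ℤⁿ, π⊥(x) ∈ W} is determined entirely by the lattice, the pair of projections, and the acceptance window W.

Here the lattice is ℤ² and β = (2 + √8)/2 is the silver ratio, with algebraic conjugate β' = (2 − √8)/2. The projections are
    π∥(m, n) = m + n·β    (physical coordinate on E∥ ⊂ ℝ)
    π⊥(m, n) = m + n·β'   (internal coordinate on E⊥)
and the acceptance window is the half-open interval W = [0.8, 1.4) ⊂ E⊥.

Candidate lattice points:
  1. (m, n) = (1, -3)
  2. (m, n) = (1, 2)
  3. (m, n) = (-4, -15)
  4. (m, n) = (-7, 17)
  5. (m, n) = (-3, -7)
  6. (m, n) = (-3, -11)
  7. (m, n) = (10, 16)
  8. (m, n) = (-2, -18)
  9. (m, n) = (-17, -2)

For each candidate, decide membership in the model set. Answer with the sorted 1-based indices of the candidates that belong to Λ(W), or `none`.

none

Numerically β ≈ 2.41421 and β' = −1/β ≈ -0.41421.
[1] lift (1,-3): star map gives 2.24264; window check 0.8 ≤ 2.24264 < 1.4 is false → out
[2] lift (1,2): star map gives 0.17157; window check 0.8 ≤ 0.17157 < 1.4 is false → out
[3] lift (-4,-15): star map gives 2.21320; window check 0.8 ≤ 2.21320 < 1.4 is false → out
[4] lift (-7,17): star map gives -14.04163; window check 0.8 ≤ -14.04163 < 1.4 is false → out
[5] lift (-3,-7): star map gives -0.10051; window check 0.8 ≤ -0.10051 < 1.4 is false → out
[6] lift (-3,-11): star map gives 1.55635; window check 0.8 ≤ 1.55635 < 1.4 is false → out
[7] lift (10,16): star map gives 3.37258; window check 0.8 ≤ 3.37258 < 1.4 is false → out
[8] lift (-2,-18): star map gives 5.45584; window check 0.8 ≤ 5.45584 < 1.4 is false → out
[9] lift (-17,-2): star map gives -16.17157; window check 0.8 ≤ -16.17157 < 1.4 is false → out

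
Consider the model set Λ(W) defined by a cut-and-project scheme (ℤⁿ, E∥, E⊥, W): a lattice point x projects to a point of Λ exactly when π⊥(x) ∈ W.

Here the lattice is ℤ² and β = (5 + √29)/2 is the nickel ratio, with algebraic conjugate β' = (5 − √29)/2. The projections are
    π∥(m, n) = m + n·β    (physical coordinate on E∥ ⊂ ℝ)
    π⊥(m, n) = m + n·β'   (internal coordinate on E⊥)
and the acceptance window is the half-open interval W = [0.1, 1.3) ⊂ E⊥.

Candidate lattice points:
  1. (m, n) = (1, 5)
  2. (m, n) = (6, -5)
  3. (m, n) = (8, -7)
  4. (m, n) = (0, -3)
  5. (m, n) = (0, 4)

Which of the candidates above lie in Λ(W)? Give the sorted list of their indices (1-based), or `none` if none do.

4

Compute β' = (5−√29)/2 = -0.1926, so π⊥(m,n) = m -0.1926·n.
#1 (1,5): internal coord 1 + (5)·β' = +0.0371; +0.0371 ∉ [0.1, 1.3) → out
#2 (6,-5): internal coord 6 + (-5)·β' = +6.9629; +6.9629 ∉ [0.1, 1.3) → out
#3 (8,-7): internal coord 8 + (-7)·β' = +9.3481; +9.3481 ∉ [0.1, 1.3) → out
#4 (0,-3): internal coord 0 + (-3)·β' = +0.5777; +0.5777 ∈ [0.1, 1.3) → IN Λ
#5 (0,4): internal coord 0 + (4)·β' = -0.7703; -0.7703 ∉ [0.1, 1.3) → out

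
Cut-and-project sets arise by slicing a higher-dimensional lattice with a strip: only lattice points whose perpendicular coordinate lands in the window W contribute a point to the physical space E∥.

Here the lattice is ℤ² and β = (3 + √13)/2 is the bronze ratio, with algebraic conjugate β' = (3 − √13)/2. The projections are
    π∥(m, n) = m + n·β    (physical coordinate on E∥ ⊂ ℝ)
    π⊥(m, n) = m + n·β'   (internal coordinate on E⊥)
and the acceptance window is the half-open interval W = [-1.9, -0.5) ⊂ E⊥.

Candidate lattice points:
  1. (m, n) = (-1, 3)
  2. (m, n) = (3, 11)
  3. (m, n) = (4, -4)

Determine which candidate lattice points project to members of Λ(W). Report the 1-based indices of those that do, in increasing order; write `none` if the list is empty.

none

β' = (3−√13)/2 ≈ -0.302776.
candidate 1: (m,n)=(-1,3) → π∥ = -1+3·β ≈ 8.908327, π⊥ = -1+3·β' ≈ -1.908327 ∉ [-1.9, -0.5) ⇒ out
candidate 2: (m,n)=(3,11) → π∥ = 3+11·β ≈ 39.330532, π⊥ = 3+11·β' ≈ -0.330532 ∉ [-1.9, -0.5) ⇒ out
candidate 3: (m,n)=(4,-4) → π∥ = 4-4·β ≈ -9.211103, π⊥ = 4-4·β' ≈ 5.211103 ∉ [-1.9, -0.5) ⇒ out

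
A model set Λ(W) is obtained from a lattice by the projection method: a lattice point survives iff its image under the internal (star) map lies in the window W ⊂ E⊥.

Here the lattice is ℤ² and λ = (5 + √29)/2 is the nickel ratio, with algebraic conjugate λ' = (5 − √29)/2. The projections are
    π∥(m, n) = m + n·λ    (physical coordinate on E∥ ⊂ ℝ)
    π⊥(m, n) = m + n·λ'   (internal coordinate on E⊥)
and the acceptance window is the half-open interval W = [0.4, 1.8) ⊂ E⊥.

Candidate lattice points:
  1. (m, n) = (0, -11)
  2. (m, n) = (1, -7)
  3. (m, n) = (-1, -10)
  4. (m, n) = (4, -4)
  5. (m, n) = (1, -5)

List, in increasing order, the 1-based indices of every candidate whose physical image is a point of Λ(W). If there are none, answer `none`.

Numerically λ ≈ 5.192582 and λ' = −1/λ ≈ -0.192582.
#1 (0,-11): internal coord 0 + (-11)·λ' = +2.118406; +2.118406 ∉ [0.4, 1.8) → out
#2 (1,-7): internal coord 1 + (-7)·λ' = +2.348077; +2.348077 ∉ [0.4, 1.8) → out
#3 (-1,-10): internal coord -1 + (-10)·λ' = +0.925824; +0.925824 ∈ [0.4, 1.8) → IN Λ
#4 (4,-4): internal coord 4 + (-4)·λ' = +4.770330; +4.770330 ∉ [0.4, 1.8) → out
#5 (1,-5): internal coord 1 + (-5)·λ' = +1.962912; +1.962912 ∉ [0.4, 1.8) → out

3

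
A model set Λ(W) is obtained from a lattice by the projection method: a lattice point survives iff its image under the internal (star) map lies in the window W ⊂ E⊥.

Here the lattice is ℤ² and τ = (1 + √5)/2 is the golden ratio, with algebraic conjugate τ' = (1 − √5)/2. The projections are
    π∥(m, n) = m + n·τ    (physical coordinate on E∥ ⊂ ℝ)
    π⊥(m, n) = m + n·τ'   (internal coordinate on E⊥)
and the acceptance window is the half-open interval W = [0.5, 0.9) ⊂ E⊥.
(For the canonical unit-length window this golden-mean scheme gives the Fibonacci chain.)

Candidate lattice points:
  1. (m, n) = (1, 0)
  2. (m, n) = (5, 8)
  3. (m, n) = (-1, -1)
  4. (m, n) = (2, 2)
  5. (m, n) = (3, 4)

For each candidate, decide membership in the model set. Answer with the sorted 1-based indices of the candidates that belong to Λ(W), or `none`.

Compute τ' = (1−√5)/2 = -0.6180, so π⊥(m,n) = m -0.6180·n.
candidate 1: (m,n)=(1,0) → π∥ = 1+0·τ ≈ 1.0000, π⊥ = 1+0·τ' ≈ 1.0000 ∉ [0.5, 0.9) ⇒ out
candidate 2: (m,n)=(5,8) → π∥ = 5+8·τ ≈ 17.9443, π⊥ = 5+8·τ' ≈ 0.0557 ∉ [0.5, 0.9) ⇒ out
candidate 3: (m,n)=(-1,-1) → π∥ = -1-1·τ ≈ -2.6180, π⊥ = -1-1·τ' ≈ -0.3820 ∉ [0.5, 0.9) ⇒ out
candidate 4: (m,n)=(2,2) → π∥ = 2+2·τ ≈ 5.2361, π⊥ = 2+2·τ' ≈ 0.7639 ∈ [0.5, 0.9) ⇒ IN Λ
candidate 5: (m,n)=(3,4) → π∥ = 3+4·τ ≈ 9.4721, π⊥ = 3+4·τ' ≈ 0.5279 ∈ [0.5, 0.9) ⇒ IN Λ

4, 5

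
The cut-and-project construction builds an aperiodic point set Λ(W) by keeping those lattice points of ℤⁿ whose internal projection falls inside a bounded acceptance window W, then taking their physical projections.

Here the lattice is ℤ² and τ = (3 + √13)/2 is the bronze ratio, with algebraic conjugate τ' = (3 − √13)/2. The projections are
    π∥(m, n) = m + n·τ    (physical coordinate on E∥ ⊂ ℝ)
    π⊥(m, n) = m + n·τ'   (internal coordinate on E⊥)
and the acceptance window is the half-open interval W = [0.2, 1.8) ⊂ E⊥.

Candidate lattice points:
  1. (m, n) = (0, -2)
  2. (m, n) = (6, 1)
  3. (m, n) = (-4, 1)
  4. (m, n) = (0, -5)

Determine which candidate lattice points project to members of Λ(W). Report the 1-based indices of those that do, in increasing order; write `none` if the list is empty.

1, 4

Numerically τ ≈ 3.302776 and τ' = −1/τ ≈ -0.302776.
[1] lift (0,-2): star map gives 0.605551; window check 0.2 ≤ 0.605551 < 1.8 is true → IN Λ
[2] lift (6,1): star map gives 5.697224; window check 0.2 ≤ 5.697224 < 1.8 is false → out
[3] lift (-4,1): star map gives -4.302776; window check 0.2 ≤ -4.302776 < 1.8 is false → out
[4] lift (0,-5): star map gives 1.513878; window check 0.2 ≤ 1.513878 < 1.8 is true → IN Λ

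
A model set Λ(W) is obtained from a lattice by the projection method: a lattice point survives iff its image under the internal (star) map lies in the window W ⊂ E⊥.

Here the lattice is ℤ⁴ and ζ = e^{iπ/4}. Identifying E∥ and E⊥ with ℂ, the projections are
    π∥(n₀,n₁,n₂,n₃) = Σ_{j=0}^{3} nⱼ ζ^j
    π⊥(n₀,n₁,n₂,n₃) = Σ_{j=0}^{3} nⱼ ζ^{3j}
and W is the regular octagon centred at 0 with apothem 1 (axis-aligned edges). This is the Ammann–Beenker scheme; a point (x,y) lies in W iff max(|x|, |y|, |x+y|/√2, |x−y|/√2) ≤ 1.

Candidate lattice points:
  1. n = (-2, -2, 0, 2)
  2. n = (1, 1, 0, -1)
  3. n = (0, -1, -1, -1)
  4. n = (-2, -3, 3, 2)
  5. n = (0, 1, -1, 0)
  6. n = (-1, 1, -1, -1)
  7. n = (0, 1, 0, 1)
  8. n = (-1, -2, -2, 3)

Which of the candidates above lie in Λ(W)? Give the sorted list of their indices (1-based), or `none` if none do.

Internal map: ζ^{3j} for j=0..3 gives (1,0), (−√2/2,√2/2), (0,−1), (√2/2,√2/2).
#1 (-2, -2, 0, 2): internal (0.82843, 0.00000); octagon support 0.82843 vs apothem 1 → ∈ W
#2 (1, 1, 0, -1): internal (-0.41421, 0.00000); octagon support 0.41421 vs apothem 1 → ∈ W
#3 (0, -1, -1, -1): internal (0.00000, -0.41421); octagon support 0.41421 vs apothem 1 → ∈ W
#4 (-2, -3, 3, 2): internal (1.53553, -3.70711); octagon support 3.70711 vs apothem 1 → ∉ W
#5 (0, 1, -1, 0): internal (-0.70711, 1.70711); octagon support 1.70711 vs apothem 1 → ∉ W
#6 (-1, 1, -1, -1): internal (-2.41421, 1.00000); octagon support 2.41421 vs apothem 1 → ∉ W
#7 (0, 1, 0, 1): internal (0.00000, 1.41421); octagon support 1.41421 vs apothem 1 → ∉ W
#8 (-1, -2, -2, 3): internal (2.53553, 2.70711); octagon support 3.70711 vs apothem 1 → ∉ W

1, 2, 3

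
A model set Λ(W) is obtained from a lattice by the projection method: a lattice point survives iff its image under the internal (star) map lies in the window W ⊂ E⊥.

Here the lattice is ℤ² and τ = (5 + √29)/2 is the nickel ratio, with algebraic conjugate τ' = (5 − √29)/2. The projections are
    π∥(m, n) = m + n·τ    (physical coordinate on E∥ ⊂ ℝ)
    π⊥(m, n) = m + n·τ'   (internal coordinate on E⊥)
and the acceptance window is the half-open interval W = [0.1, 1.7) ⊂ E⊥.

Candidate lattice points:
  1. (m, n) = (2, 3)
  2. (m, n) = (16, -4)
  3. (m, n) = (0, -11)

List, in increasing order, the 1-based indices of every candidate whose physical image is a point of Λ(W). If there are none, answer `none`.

Compute τ' = (5−√29)/2 = -0.19258, so π⊥(m,n) = m -0.19258·n.
[1] lift (2,3): star map gives 1.42225; window check 0.1 ≤ 1.42225 < 1.7 is true → IN Λ
[2] lift (16,-4): star map gives 16.77033; window check 0.1 ≤ 16.77033 < 1.7 is false → out
[3] lift (0,-11): star map gives 2.11841; window check 0.1 ≤ 2.11841 < 1.7 is false → out

1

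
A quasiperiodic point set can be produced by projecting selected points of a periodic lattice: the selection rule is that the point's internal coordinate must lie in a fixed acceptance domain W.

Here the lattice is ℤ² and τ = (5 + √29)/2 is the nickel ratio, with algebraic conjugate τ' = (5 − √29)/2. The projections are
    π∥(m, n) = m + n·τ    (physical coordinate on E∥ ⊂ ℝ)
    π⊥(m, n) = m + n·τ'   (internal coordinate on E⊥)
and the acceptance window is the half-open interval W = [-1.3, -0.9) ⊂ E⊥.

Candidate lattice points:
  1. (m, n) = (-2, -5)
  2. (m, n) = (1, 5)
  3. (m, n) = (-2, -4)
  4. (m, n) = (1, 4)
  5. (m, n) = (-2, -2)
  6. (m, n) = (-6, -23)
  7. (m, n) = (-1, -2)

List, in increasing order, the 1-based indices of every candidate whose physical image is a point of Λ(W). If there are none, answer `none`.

τ' = (5−√29)/2 ≈ -0.192582.
candidate 1: (m,n)=(-2,-5) → π∥ = -2-5·τ ≈ -27.962912, π⊥ = -2-5·τ' ≈ -1.037088 ∈ [-1.3, -0.9) ⇒ IN Λ
candidate 2: (m,n)=(1,5) → π∥ = 1+5·τ ≈ 26.962912, π⊥ = 1+5·τ' ≈ 0.037088 ∉ [-1.3, -0.9) ⇒ out
candidate 3: (m,n)=(-2,-4) → π∥ = -2-4·τ ≈ -22.770330, π⊥ = -2-4·τ' ≈ -1.229670 ∈ [-1.3, -0.9) ⇒ IN Λ
candidate 4: (m,n)=(1,4) → π∥ = 1+4·τ ≈ 21.770330, π⊥ = 1+4·τ' ≈ 0.229670 ∉ [-1.3, -0.9) ⇒ out
candidate 5: (m,n)=(-2,-2) → π∥ = -2-2·τ ≈ -12.385165, π⊥ = -2-2·τ' ≈ -1.614835 ∉ [-1.3, -0.9) ⇒ out
candidate 6: (m,n)=(-6,-23) → π∥ = -6-23·τ ≈ -125.429395, π⊥ = -6-23·τ' ≈ -1.570605 ∉ [-1.3, -0.9) ⇒ out
candidate 7: (m,n)=(-1,-2) → π∥ = -1-2·τ ≈ -11.385165, π⊥ = -1-2·τ' ≈ -0.614835 ∉ [-1.3, -0.9) ⇒ out

1, 3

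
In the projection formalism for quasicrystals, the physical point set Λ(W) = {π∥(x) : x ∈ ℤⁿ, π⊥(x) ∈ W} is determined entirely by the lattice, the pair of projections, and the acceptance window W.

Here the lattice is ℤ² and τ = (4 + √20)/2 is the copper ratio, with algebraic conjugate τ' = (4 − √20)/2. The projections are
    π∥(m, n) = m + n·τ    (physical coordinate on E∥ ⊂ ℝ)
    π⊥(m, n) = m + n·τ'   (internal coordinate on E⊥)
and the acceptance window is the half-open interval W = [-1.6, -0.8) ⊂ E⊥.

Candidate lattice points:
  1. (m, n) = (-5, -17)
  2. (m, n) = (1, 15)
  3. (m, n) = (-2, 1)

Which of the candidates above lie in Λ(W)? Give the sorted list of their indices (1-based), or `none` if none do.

τ' = (4−√20)/2 ≈ -0.23607.
candidate 1: (m,n)=(-5,-17) → π∥ = -5-17·τ ≈ -77.01316, π⊥ = -5-17·τ' ≈ -0.98684 ∈ [-1.6, -0.8) ⇒ IN Λ
candidate 2: (m,n)=(1,15) → π∥ = 1+15·τ ≈ 64.54102, π⊥ = 1+15·τ' ≈ -2.54102 ∉ [-1.6, -0.8) ⇒ out
candidate 3: (m,n)=(-2,1) → π∥ = -2+1·τ ≈ 2.23607, π⊥ = -2+1·τ' ≈ -2.23607 ∉ [-1.6, -0.8) ⇒ out

1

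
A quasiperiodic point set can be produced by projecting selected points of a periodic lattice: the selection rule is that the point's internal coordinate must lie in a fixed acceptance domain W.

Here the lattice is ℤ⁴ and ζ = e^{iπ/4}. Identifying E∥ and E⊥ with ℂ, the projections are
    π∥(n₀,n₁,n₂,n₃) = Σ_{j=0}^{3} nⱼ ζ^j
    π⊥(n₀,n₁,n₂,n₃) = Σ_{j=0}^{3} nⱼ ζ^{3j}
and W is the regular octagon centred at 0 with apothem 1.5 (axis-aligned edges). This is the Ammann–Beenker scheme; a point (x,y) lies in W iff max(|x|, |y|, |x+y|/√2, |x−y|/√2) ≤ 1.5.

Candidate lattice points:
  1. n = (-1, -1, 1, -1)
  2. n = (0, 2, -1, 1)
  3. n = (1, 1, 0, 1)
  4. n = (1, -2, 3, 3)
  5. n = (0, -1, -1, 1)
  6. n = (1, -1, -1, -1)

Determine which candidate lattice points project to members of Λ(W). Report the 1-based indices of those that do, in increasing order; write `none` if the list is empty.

π⊥(n) = n₀ + n₁ζ³ + n₂ζ⁶ + n₃ζ⁹ where ζ = e^{iπ/4}.
candidate 1: n = (-1, -1, 1, -1) → π⊥ ≈ (-1.0000, -2.4142); max(|x|,|y|,|x±y|/√2) = 2.4142 > 1.5 ⇒ ∉ W
candidate 2: n = (0, 2, -1, 1) → π⊥ ≈ (-0.7071, +3.1213); max(|x|,|y|,|x±y|/√2) = 3.1213 > 1.5 ⇒ ∉ W
candidate 3: n = (1, 1, 0, 1) → π⊥ ≈ (+1.0000, +1.4142); max(|x|,|y|,|x±y|/√2) = 1.7071 > 1.5 ⇒ ∉ W
candidate 4: n = (1, -2, 3, 3) → π⊥ ≈ (+4.5355, -2.2929); max(|x|,|y|,|x±y|/√2) = 4.8284 > 1.5 ⇒ ∉ W
candidate 5: n = (0, -1, -1, 1) → π⊥ ≈ (+1.4142, +1.0000); max(|x|,|y|,|x±y|/√2) = 1.7071 > 1.5 ⇒ ∉ W
candidate 6: n = (1, -1, -1, -1) → π⊥ ≈ (+1.0000, -0.4142); max(|x|,|y|,|x±y|/√2) = 1.0000 ≤ 1.5 ⇒ ∈ W

6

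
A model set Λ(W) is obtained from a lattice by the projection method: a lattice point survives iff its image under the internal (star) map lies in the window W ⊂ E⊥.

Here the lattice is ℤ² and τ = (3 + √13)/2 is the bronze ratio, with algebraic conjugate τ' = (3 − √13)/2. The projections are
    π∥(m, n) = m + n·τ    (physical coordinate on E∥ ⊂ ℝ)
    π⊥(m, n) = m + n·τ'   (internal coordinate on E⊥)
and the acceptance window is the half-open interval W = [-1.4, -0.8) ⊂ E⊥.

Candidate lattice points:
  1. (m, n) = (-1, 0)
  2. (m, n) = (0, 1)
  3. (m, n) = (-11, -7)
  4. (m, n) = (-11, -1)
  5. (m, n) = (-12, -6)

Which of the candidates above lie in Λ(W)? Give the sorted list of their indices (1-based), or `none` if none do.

1

Numerically τ ≈ 3.302776 and τ' = −1/τ ≈ -0.302776.
candidate 1: (m,n)=(-1,0) → π∥ = -1+0·τ ≈ -1.000000, π⊥ = -1+0·τ' ≈ -1.000000 ∈ [-1.4, -0.8) ⇒ IN Λ
candidate 2: (m,n)=(0,1) → π∥ = 0+1·τ ≈ 3.302776, π⊥ = 0+1·τ' ≈ -0.302776 ∉ [-1.4, -0.8) ⇒ out
candidate 3: (m,n)=(-11,-7) → π∥ = -11-7·τ ≈ -34.119429, π⊥ = -11-7·τ' ≈ -8.880571 ∉ [-1.4, -0.8) ⇒ out
candidate 4: (m,n)=(-11,-1) → π∥ = -11-1·τ ≈ -14.302776, π⊥ = -11-1·τ' ≈ -10.697224 ∉ [-1.4, -0.8) ⇒ out
candidate 5: (m,n)=(-12,-6) → π∥ = -12-6·τ ≈ -31.816654, π⊥ = -12-6·τ' ≈ -10.183346 ∉ [-1.4, -0.8) ⇒ out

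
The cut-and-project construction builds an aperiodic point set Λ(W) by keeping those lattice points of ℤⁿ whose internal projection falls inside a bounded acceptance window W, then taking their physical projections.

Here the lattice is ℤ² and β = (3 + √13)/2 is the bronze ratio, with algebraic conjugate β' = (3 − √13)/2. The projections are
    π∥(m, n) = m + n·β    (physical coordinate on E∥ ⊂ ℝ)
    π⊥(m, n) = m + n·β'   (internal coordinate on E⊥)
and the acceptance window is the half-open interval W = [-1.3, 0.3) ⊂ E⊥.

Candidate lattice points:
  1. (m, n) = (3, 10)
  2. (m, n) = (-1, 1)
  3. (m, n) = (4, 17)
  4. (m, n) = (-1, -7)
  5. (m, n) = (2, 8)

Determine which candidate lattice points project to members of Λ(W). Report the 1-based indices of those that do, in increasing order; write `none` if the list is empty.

β' = (3−√13)/2 ≈ -0.3028.
[1] lift (3,10): star map gives -0.0278; window check -1.3 ≤ -0.0278 < 0.3 is true → IN Λ
[2] lift (-1,1): star map gives -1.3028; window check -1.3 ≤ -1.3028 < 0.3 is false → out
[3] lift (4,17): star map gives -1.1472; window check -1.3 ≤ -1.1472 < 0.3 is true → IN Λ
[4] lift (-1,-7): star map gives 1.1194; window check -1.3 ≤ 1.1194 < 0.3 is false → out
[5] lift (2,8): star map gives -0.4222; window check -1.3 ≤ -0.4222 < 0.3 is true → IN Λ

1, 3, 5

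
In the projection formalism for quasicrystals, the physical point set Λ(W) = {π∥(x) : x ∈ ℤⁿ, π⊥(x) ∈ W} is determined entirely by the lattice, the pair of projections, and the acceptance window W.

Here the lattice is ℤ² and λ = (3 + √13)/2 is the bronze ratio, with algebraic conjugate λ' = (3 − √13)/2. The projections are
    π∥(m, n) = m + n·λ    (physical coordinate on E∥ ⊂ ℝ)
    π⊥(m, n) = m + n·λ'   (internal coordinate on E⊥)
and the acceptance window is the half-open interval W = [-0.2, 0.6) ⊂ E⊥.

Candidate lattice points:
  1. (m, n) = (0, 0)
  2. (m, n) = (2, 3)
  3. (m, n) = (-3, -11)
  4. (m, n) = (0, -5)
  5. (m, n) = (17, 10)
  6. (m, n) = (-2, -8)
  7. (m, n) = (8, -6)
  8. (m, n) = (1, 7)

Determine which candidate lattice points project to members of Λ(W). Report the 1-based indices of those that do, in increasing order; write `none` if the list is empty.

Numerically λ ≈ 3.302776 and λ' = −1/λ ≈ -0.302776.
[1] lift (0,0): star map gives 0.000000; window check -0.2 ≤ 0.000000 < 0.6 is true → IN Λ
[2] lift (2,3): star map gives 1.091673; window check -0.2 ≤ 1.091673 < 0.6 is false → out
[3] lift (-3,-11): star map gives 0.330532; window check -0.2 ≤ 0.330532 < 0.6 is true → IN Λ
[4] lift (0,-5): star map gives 1.513878; window check -0.2 ≤ 1.513878 < 0.6 is false → out
[5] lift (17,10): star map gives 13.972244; window check -0.2 ≤ 13.972244 < 0.6 is false → out
[6] lift (-2,-8): star map gives 0.422205; window check -0.2 ≤ 0.422205 < 0.6 is true → IN Λ
[7] lift (8,-6): star map gives 9.816654; window check -0.2 ≤ 9.816654 < 0.6 is false → out
[8] lift (1,7): star map gives -1.119429; window check -0.2 ≤ -1.119429 < 0.6 is false → out

1, 3, 6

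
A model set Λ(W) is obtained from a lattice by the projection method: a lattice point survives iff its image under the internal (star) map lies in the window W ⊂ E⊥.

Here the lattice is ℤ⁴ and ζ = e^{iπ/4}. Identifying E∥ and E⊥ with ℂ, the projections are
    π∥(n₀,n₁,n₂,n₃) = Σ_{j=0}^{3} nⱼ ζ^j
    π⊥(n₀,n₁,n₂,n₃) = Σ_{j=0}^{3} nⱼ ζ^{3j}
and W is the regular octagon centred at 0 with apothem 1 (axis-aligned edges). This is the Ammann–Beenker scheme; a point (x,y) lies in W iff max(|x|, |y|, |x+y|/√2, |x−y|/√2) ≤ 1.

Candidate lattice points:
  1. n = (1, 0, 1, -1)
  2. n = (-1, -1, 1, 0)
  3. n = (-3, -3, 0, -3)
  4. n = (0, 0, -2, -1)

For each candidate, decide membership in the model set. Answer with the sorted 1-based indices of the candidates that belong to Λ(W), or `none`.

Internal map: ζ^{3j} for j=0..3 gives (1,0), (−√2/2,√2/2), (0,−1), (√2/2,√2/2).
#1 (1, 0, 1, -1): internal (0.2929, -1.7071); octagon support 1.7071 vs apothem 1 → ∉ W
#2 (-1, -1, 1, 0): internal (-0.2929, -1.7071); octagon support 1.7071 vs apothem 1 → ∉ W
#3 (-3, -3, 0, -3): internal (-3.0000, -4.2426); octagon support 5.1213 vs apothem 1 → ∉ W
#4 (0, 0, -2, -1): internal (-0.7071, 1.2929); octagon support 1.4142 vs apothem 1 → ∉ W

none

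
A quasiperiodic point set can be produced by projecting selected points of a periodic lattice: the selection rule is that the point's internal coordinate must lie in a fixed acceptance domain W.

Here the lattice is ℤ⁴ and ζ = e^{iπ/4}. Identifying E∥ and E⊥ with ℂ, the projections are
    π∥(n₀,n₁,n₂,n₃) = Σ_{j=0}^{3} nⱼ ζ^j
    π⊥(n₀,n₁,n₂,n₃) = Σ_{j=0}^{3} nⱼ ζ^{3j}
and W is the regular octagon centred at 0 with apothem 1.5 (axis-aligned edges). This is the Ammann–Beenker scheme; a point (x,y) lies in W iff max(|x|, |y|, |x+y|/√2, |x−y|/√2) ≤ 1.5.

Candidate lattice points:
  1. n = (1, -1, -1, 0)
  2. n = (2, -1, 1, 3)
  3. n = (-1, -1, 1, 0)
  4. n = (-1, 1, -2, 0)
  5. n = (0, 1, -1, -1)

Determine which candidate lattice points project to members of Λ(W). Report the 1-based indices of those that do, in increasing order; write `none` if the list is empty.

none

Internal map: ζ^{3j} for j=0..3 gives (1,0), (−√2/2,√2/2), (0,−1), (√2/2,√2/2).
#1 (1, -1, -1, 0): internal (1.707107, 0.292893); octagon support 1.707107 vs apothem 1.5 → ∉ W
#2 (2, -1, 1, 3): internal (4.828427, 0.414214); octagon support 4.828427 vs apothem 1.5 → ∉ W
#3 (-1, -1, 1, 0): internal (-0.292893, -1.707107); octagon support 1.707107 vs apothem 1.5 → ∉ W
#4 (-1, 1, -2, 0): internal (-1.707107, 2.707107); octagon support 3.121320 vs apothem 1.5 → ∉ W
#5 (0, 1, -1, -1): internal (-1.414214, 1.000000); octagon support 1.707107 vs apothem 1.5 → ∉ W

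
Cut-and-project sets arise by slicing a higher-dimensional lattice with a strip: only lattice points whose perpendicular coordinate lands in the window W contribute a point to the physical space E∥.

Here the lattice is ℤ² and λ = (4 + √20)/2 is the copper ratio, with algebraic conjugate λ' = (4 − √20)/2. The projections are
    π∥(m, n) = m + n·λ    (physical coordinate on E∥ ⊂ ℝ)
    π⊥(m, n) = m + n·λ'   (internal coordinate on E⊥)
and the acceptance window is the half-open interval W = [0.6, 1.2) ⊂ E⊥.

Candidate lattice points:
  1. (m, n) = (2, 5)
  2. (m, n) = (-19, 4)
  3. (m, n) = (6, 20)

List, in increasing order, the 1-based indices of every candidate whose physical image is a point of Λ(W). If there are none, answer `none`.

Numerically λ ≈ 4.236068 and λ' = −1/λ ≈ -0.236068.
[1] lift (2,5): star map gives 0.819660; window check 0.6 ≤ 0.819660 < 1.2 is true → IN Λ
[2] lift (-19,4): star map gives -19.944272; window check 0.6 ≤ -19.944272 < 1.2 is false → out
[3] lift (6,20): star map gives 1.278640; window check 0.6 ≤ 1.278640 < 1.2 is false → out

1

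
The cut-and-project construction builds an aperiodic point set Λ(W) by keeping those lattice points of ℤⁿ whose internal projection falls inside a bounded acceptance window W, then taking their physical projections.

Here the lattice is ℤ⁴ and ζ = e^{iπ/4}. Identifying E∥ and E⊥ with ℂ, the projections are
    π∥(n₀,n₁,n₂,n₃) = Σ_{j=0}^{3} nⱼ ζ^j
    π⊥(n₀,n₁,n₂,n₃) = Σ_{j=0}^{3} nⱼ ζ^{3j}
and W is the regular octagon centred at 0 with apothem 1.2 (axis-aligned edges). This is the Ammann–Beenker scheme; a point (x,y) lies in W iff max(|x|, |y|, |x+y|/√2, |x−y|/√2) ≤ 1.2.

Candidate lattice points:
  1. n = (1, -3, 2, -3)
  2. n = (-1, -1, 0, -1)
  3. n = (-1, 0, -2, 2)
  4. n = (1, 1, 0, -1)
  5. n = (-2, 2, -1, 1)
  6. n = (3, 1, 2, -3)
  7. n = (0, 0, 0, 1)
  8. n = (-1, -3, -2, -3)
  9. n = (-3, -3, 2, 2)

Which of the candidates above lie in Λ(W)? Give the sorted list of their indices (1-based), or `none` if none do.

π⊥(n) = n₀ + n₁ζ³ + n₂ζ⁶ + n₃ζ⁹ where ζ = e^{iπ/4}.
#1 (1, -3, 2, -3): internal (1.000000, -6.242641); octagon support 6.242641 vs apothem 1.2 → ∉ W
#2 (-1, -1, 0, -1): internal (-1.000000, -1.414214); octagon support 1.707107 vs apothem 1.2 → ∉ W
#3 (-1, 0, -2, 2): internal (0.414214, 3.414214); octagon support 3.414214 vs apothem 1.2 → ∉ W
#4 (1, 1, 0, -1): internal (-0.414214, 0.000000); octagon support 0.414214 vs apothem 1.2 → ∈ W
#5 (-2, 2, -1, 1): internal (-2.707107, 3.121320); octagon support 4.121320 vs apothem 1.2 → ∉ W
#6 (3, 1, 2, -3): internal (0.171573, -3.414214); octagon support 3.414214 vs apothem 1.2 → ∉ W
#7 (0, 0, 0, 1): internal (0.707107, 0.707107); octagon support 1.000000 vs apothem 1.2 → ∈ W
#8 (-1, -3, -2, -3): internal (-1.000000, -2.242641); octagon support 2.292893 vs apothem 1.2 → ∉ W
#9 (-3, -3, 2, 2): internal (0.535534, -2.707107); octagon support 2.707107 vs apothem 1.2 → ∉ W

4, 7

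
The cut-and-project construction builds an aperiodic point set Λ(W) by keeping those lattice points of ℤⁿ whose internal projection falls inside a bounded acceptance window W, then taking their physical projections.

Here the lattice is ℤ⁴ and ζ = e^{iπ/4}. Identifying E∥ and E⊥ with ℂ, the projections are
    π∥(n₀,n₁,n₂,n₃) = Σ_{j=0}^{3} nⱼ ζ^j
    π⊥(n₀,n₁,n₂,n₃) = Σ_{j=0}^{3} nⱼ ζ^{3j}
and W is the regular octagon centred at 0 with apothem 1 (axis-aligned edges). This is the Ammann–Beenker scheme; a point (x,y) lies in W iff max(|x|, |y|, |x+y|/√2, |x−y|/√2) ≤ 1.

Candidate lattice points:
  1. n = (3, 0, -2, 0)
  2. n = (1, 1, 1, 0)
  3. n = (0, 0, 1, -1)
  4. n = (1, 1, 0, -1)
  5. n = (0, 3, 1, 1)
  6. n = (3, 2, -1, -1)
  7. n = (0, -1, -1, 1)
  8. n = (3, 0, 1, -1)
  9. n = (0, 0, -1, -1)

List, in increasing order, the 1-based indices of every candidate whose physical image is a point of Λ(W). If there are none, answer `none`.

With ζ = e^{iπ/4} the internal vectors are ζ^0,ζ^3,ζ^6,ζ^9.
#1 (3, 0, -2, 0): internal (3.00000, 2.00000); octagon support 3.53553 vs apothem 1 → ∉ W
#2 (1, 1, 1, 0): internal (0.29289, -0.29289); octagon support 0.41421 vs apothem 1 → ∈ W
#3 (0, 0, 1, -1): internal (-0.70711, -1.70711); octagon support 1.70711 vs apothem 1 → ∉ W
#4 (1, 1, 0, -1): internal (-0.41421, 0.00000); octagon support 0.41421 vs apothem 1 → ∈ W
#5 (0, 3, 1, 1): internal (-1.41421, 1.82843); octagon support 2.29289 vs apothem 1 → ∉ W
#6 (3, 2, -1, -1): internal (0.87868, 1.70711); octagon support 1.82843 vs apothem 1 → ∉ W
#7 (0, -1, -1, 1): internal (1.41421, 1.00000); octagon support 1.70711 vs apothem 1 → ∉ W
#8 (3, 0, 1, -1): internal (2.29289, -1.70711); octagon support 2.82843 vs apothem 1 → ∉ W
#9 (0, 0, -1, -1): internal (-0.70711, 0.29289); octagon support 0.70711 vs apothem 1 → ∈ W

2, 4, 9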